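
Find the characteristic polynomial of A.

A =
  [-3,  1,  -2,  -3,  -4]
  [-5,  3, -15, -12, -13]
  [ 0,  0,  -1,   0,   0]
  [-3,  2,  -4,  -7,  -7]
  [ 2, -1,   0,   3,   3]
x^5 + 5*x^4 + 10*x^3 + 10*x^2 + 5*x + 1

Expanding det(x·I − A) (e.g. by cofactor expansion or by noting that A is similar to its Jordan form J, which has the same characteristic polynomial as A) gives
  χ_A(x) = x^5 + 5*x^4 + 10*x^3 + 10*x^2 + 5*x + 1
which factors as (x + 1)^5. The eigenvalues (with algebraic multiplicities) are λ = -1 with multiplicity 5.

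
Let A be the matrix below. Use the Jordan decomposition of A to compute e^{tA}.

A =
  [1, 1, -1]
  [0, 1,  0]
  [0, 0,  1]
e^{tA} =
  [exp(t), t*exp(t), -t*exp(t)]
  [0, exp(t), 0]
  [0, 0, exp(t)]

Strategy: write A = P · J · P⁻¹ where J is a Jordan canonical form, so e^{tA} = P · e^{tJ} · P⁻¹, and e^{tJ} can be computed block-by-block.

A has Jordan form
J =
  [1, 1, 0]
  [0, 1, 0]
  [0, 0, 1]
(up to reordering of blocks).

Per-block formulas:
  For a 1×1 block at λ = 1: exp(t · [1]) = [e^(1t)].
  For a 2×2 Jordan block J_2(1): exp(t · J_2(1)) = e^(1t)·(I + t·N), where N is the 2×2 nilpotent shift.

After assembling e^{tJ} and conjugating by P, we get:

e^{tA} =
  [exp(t), t*exp(t), -t*exp(t)]
  [0, exp(t), 0]
  [0, 0, exp(t)]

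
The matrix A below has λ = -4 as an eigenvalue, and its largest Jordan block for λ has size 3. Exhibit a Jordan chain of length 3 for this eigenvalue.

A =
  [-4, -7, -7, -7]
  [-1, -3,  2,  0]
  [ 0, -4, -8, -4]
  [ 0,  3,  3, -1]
A Jordan chain for λ = -4 of length 3:
v_1 = (7, -1, 4, -3)ᵀ
v_2 = (0, -1, 0, 0)ᵀ
v_3 = (1, 0, 0, 0)ᵀ

Let N = A − (-4)·I. We want v_3 with N^3 v_3 = 0 but N^2 v_3 ≠ 0; then v_{j-1} := N · v_j for j = 3, …, 2.

Pick v_3 = (1, 0, 0, 0)ᵀ.
Then v_2 = N · v_3 = (0, -1, 0, 0)ᵀ.
Then v_1 = N · v_2 = (7, -1, 4, -3)ᵀ.

Sanity check: (A − (-4)·I) v_1 = (0, 0, 0, 0)ᵀ = 0. ✓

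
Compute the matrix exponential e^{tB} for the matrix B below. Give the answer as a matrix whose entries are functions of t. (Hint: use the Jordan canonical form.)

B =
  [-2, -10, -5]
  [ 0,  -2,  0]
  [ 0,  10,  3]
e^{tB} =
  [exp(-2*t), -2*exp(3*t) + 2*exp(-2*t), -exp(3*t) + exp(-2*t)]
  [0, exp(-2*t), 0]
  [0, 2*exp(3*t) - 2*exp(-2*t), exp(3*t)]

Strategy: write B = P · J · P⁻¹ where J is a Jordan canonical form, so e^{tB} = P · e^{tJ} · P⁻¹, and e^{tJ} can be computed block-by-block.

B has Jordan form
J =
  [-2,  0, 0]
  [ 0, -2, 0]
  [ 0,  0, 3]
(up to reordering of blocks).

Per-block formulas:
  For a 1×1 block at λ = -2: exp(t · [-2]) = [e^(-2t)].
  For a 1×1 block at λ = 3: exp(t · [3]) = [e^(3t)].

After assembling e^{tJ} and conjugating by P, we get:

e^{tB} =
  [exp(-2*t), -2*exp(3*t) + 2*exp(-2*t), -exp(3*t) + exp(-2*t)]
  [0, exp(-2*t), 0]
  [0, 2*exp(3*t) - 2*exp(-2*t), exp(3*t)]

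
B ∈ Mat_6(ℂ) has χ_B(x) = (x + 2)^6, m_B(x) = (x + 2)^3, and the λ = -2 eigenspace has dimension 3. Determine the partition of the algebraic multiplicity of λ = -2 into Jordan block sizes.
Block sizes for λ = -2: [3, 2, 1]

Step 1 — from the characteristic polynomial, algebraic multiplicity of λ = -2 is 6. From dim ker(B − (-2)·I) = 3, there are exactly 3 Jordan blocks for λ = -2.
Step 2 — from the minimal polynomial, the factor (x + 2)^3 tells us the largest block for λ = -2 has size 3.
Step 3 — with total size 6, 3 blocks, and largest block 3, the block sizes (in nonincreasing order) are [3, 2, 1].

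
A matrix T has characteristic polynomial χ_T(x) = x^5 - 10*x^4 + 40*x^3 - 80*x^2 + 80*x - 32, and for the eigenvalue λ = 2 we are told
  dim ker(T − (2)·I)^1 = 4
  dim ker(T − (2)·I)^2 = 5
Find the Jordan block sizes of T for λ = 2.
Block sizes for λ = 2: [2, 1, 1, 1]

From the dimensions of kernels of powers, the number of Jordan blocks of size at least j is d_j − d_{j−1} where d_j = dim ker(N^j) (with d_0 = 0). Computing the differences gives [4, 1].
The number of blocks of size exactly k is (#blocks of size ≥ k) − (#blocks of size ≥ k + 1), so the partition is: 3 block(s) of size 1, 1 block(s) of size 2.
In nonincreasing order the block sizes are [2, 1, 1, 1].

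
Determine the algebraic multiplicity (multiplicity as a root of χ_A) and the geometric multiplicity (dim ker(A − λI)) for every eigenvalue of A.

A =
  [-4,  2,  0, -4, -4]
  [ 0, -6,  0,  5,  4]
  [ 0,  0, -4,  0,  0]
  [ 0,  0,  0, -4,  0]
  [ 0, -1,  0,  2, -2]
λ = -4: alg = 5, geom = 3

Step 1 — factor the characteristic polynomial to read off the algebraic multiplicities:
  χ_A(x) = (x + 4)^5

Step 2 — compute geometric multiplicities via the rank-nullity identity g(λ) = n − rank(A − λI):
  rank(A − (-4)·I) = 2, so dim ker(A − (-4)·I) = n − 2 = 3

Summary:
  λ = -4: algebraic multiplicity = 5, geometric multiplicity = 3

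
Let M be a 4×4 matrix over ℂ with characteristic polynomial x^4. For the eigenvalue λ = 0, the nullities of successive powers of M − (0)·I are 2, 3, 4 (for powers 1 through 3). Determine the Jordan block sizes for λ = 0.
Block sizes for λ = 0: [3, 1]

From the dimensions of kernels of powers, the number of Jordan blocks of size at least j is d_j − d_{j−1} where d_j = dim ker(N^j) (with d_0 = 0). Computing the differences gives [2, 1, 1].
The number of blocks of size exactly k is (#blocks of size ≥ k) − (#blocks of size ≥ k + 1), so the partition is: 1 block(s) of size 1, 1 block(s) of size 3.
In nonincreasing order the block sizes are [3, 1].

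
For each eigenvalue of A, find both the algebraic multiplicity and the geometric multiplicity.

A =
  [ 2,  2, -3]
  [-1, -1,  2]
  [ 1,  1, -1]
λ = 0: alg = 3, geom = 1

Step 1 — factor the characteristic polynomial to read off the algebraic multiplicities:
  χ_A(x) = x^3

Step 2 — compute geometric multiplicities via the rank-nullity identity g(λ) = n − rank(A − λI):
  rank(A − (0)·I) = 2, so dim ker(A − (0)·I) = n − 2 = 1

Summary:
  λ = 0: algebraic multiplicity = 3, geometric multiplicity = 1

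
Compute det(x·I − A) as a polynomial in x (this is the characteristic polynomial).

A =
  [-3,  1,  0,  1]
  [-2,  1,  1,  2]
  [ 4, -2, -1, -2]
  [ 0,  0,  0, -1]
x^4 + 4*x^3 + 6*x^2 + 4*x + 1

Expanding det(x·I − A) (e.g. by cofactor expansion or by noting that A is similar to its Jordan form J, which has the same characteristic polynomial as A) gives
  χ_A(x) = x^4 + 4*x^3 + 6*x^2 + 4*x + 1
which factors as (x + 1)^4. The eigenvalues (with algebraic multiplicities) are λ = -1 with multiplicity 4.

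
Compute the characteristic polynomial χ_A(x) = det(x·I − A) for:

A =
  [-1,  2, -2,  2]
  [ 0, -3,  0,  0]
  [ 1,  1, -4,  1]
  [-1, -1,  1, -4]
x^4 + 12*x^3 + 54*x^2 + 108*x + 81

Expanding det(x·I − A) (e.g. by cofactor expansion or by noting that A is similar to its Jordan form J, which has the same characteristic polynomial as A) gives
  χ_A(x) = x^4 + 12*x^3 + 54*x^2 + 108*x + 81
which factors as (x + 3)^4. The eigenvalues (with algebraic multiplicities) are λ = -3 with multiplicity 4.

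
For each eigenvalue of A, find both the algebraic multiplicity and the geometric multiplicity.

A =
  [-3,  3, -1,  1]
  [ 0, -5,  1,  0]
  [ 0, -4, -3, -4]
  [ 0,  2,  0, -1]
λ = -3: alg = 4, geom = 2

Step 1 — factor the characteristic polynomial to read off the algebraic multiplicities:
  χ_A(x) = (x + 3)^4

Step 2 — compute geometric multiplicities via the rank-nullity identity g(λ) = n − rank(A − λI):
  rank(A − (-3)·I) = 2, so dim ker(A − (-3)·I) = n − 2 = 2

Summary:
  λ = -3: algebraic multiplicity = 4, geometric multiplicity = 2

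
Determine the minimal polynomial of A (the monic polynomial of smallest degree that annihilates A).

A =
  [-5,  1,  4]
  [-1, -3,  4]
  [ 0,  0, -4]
x^2 + 8*x + 16

The characteristic polynomial is χ_A(x) = (x + 4)^3, so the eigenvalues are known. The minimal polynomial is
  m_A(x) = Π_λ (x − λ)^{k_λ}
where k_λ is the size of the *largest* Jordan block for λ (equivalently, the smallest k with (A − λI)^k v = 0 for every generalised eigenvector v of λ).

  λ = -4: largest Jordan block has size 2, contributing (x + 4)^2

So m_A(x) = (x + 4)^2 = x^2 + 8*x + 16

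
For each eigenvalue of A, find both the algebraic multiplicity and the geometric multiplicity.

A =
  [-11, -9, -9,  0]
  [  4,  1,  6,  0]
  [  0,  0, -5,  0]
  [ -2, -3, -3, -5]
λ = -5: alg = 4, geom = 3

Step 1 — factor the characteristic polynomial to read off the algebraic multiplicities:
  χ_A(x) = (x + 5)^4

Step 2 — compute geometric multiplicities via the rank-nullity identity g(λ) = n − rank(A − λI):
  rank(A − (-5)·I) = 1, so dim ker(A − (-5)·I) = n − 1 = 3

Summary:
  λ = -5: algebraic multiplicity = 4, geometric multiplicity = 3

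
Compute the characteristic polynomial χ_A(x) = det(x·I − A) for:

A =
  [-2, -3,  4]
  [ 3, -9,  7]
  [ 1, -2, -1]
x^3 + 12*x^2 + 48*x + 64

Expanding det(x·I − A) (e.g. by cofactor expansion or by noting that A is similar to its Jordan form J, which has the same characteristic polynomial as A) gives
  χ_A(x) = x^3 + 12*x^2 + 48*x + 64
which factors as (x + 4)^3. The eigenvalues (with algebraic multiplicities) are λ = -4 with multiplicity 3.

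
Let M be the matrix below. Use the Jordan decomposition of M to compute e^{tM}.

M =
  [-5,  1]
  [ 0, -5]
e^{tM} =
  [exp(-5*t), t*exp(-5*t)]
  [0, exp(-5*t)]

Strategy: write M = P · J · P⁻¹ where J is a Jordan canonical form, so e^{tM} = P · e^{tJ} · P⁻¹, and e^{tJ} can be computed block-by-block.

M has Jordan form
J =
  [-5,  1]
  [ 0, -5]
(up to reordering of blocks).

Per-block formulas:
  For a 2×2 Jordan block J_2(-5): exp(t · J_2(-5)) = e^(-5t)·(I + t·N), where N is the 2×2 nilpotent shift.

After assembling e^{tJ} and conjugating by P, we get:

e^{tM} =
  [exp(-5*t), t*exp(-5*t)]
  [0, exp(-5*t)]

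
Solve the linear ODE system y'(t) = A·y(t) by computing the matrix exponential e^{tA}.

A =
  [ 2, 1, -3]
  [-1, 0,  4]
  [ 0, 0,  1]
e^{tA} =
  [t*exp(t) + exp(t), t*exp(t), t^2*exp(t)/2 - 3*t*exp(t)]
  [-t*exp(t), -t*exp(t) + exp(t), -t^2*exp(t)/2 + 4*t*exp(t)]
  [0, 0, exp(t)]

Strategy: write A = P · J · P⁻¹ where J is a Jordan canonical form, so e^{tA} = P · e^{tJ} · P⁻¹, and e^{tJ} can be computed block-by-block.

A has Jordan form
J =
  [1, 1, 0]
  [0, 1, 1]
  [0, 0, 1]
(up to reordering of blocks).

Per-block formulas:
  For a 3×3 Jordan block J_3(1): exp(t · J_3(1)) = e^(1t)·(I + t·N + (t^2/2)·N^2), where N is the 3×3 nilpotent shift.

After assembling e^{tJ} and conjugating by P, we get:

e^{tA} =
  [t*exp(t) + exp(t), t*exp(t), t^2*exp(t)/2 - 3*t*exp(t)]
  [-t*exp(t), -t*exp(t) + exp(t), -t^2*exp(t)/2 + 4*t*exp(t)]
  [0, 0, exp(t)]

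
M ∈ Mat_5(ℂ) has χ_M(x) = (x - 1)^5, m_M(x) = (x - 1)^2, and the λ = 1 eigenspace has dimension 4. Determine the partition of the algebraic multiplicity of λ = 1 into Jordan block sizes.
Block sizes for λ = 1: [2, 1, 1, 1]

Step 1 — from the characteristic polynomial, algebraic multiplicity of λ = 1 is 5. From dim ker(M − (1)·I) = 4, there are exactly 4 Jordan blocks for λ = 1.
Step 2 — from the minimal polynomial, the factor (x − 1)^2 tells us the largest block for λ = 1 has size 2.
Step 3 — with total size 5, 4 blocks, and largest block 2, the block sizes (in nonincreasing order) are [2, 1, 1, 1].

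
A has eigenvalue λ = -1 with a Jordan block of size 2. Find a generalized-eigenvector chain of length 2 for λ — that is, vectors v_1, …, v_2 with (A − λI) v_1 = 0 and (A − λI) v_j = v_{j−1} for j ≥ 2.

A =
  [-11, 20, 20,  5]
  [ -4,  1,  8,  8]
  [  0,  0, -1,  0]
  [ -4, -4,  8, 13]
A Jordan chain for λ = -1 of length 2:
v_1 = (-10, -4, 0, -4)ᵀ
v_2 = (1, 0, 0, 0)ᵀ

Let N = A − (-1)·I. We want v_2 with N^2 v_2 = 0 but N^1 v_2 ≠ 0; then v_{j-1} := N · v_j for j = 2, …, 2.

Pick v_2 = (1, 0, 0, 0)ᵀ.
Then v_1 = N · v_2 = (-10, -4, 0, -4)ᵀ.

Sanity check: (A − (-1)·I) v_1 = (0, 0, 0, 0)ᵀ = 0. ✓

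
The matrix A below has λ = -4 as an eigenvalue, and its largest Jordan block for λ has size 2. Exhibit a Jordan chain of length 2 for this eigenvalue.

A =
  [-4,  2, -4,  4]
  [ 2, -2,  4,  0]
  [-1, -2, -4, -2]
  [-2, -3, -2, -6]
A Jordan chain for λ = -4 of length 2:
v_1 = (0, 2, -1, -2)ᵀ
v_2 = (1, 0, 0, 0)ᵀ

Let N = A − (-4)·I. We want v_2 with N^2 v_2 = 0 but N^1 v_2 ≠ 0; then v_{j-1} := N · v_j for j = 2, …, 2.

Pick v_2 = (1, 0, 0, 0)ᵀ.
Then v_1 = N · v_2 = (0, 2, -1, -2)ᵀ.

Sanity check: (A − (-4)·I) v_1 = (0, 0, 0, 0)ᵀ = 0. ✓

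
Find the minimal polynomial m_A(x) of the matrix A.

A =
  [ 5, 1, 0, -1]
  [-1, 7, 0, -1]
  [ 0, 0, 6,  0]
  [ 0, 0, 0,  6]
x^2 - 12*x + 36

The characteristic polynomial is χ_A(x) = (x - 6)^4, so the eigenvalues are known. The minimal polynomial is
  m_A(x) = Π_λ (x − λ)^{k_λ}
where k_λ is the size of the *largest* Jordan block for λ (equivalently, the smallest k with (A − λI)^k v = 0 for every generalised eigenvector v of λ).

  λ = 6: largest Jordan block has size 2, contributing (x − 6)^2

So m_A(x) = (x - 6)^2 = x^2 - 12*x + 36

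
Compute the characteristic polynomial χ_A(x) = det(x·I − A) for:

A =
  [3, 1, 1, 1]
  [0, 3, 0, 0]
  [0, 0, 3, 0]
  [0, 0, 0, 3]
x^4 - 12*x^3 + 54*x^2 - 108*x + 81

Expanding det(x·I − A) (e.g. by cofactor expansion or by noting that A is similar to its Jordan form J, which has the same characteristic polynomial as A) gives
  χ_A(x) = x^4 - 12*x^3 + 54*x^2 - 108*x + 81
which factors as (x - 3)^4. The eigenvalues (with algebraic multiplicities) are λ = 3 with multiplicity 4.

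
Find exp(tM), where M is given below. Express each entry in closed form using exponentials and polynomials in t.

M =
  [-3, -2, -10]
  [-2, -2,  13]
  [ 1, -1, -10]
e^{tM} =
  [-t^2*exp(-5*t) + 2*t*exp(-5*t) + exp(-5*t), -2*t*exp(-5*t), 2*t^2*exp(-5*t) - 10*t*exp(-5*t)]
  [3*t^2*exp(-5*t)/2 - 2*t*exp(-5*t), 3*t*exp(-5*t) + exp(-5*t), -3*t^2*exp(-5*t) + 13*t*exp(-5*t)]
  [-t^2*exp(-5*t)/2 + t*exp(-5*t), -t*exp(-5*t), t^2*exp(-5*t) - 5*t*exp(-5*t) + exp(-5*t)]

Strategy: write M = P · J · P⁻¹ where J is a Jordan canonical form, so e^{tM} = P · e^{tJ} · P⁻¹, and e^{tJ} can be computed block-by-block.

M has Jordan form
J =
  [-5,  1,  0]
  [ 0, -5,  1]
  [ 0,  0, -5]
(up to reordering of blocks).

Per-block formulas:
  For a 3×3 Jordan block J_3(-5): exp(t · J_3(-5)) = e^(-5t)·(I + t·N + (t^2/2)·N^2), where N is the 3×3 nilpotent shift.

After assembling e^{tJ} and conjugating by P, we get:

e^{tM} =
  [-t^2*exp(-5*t) + 2*t*exp(-5*t) + exp(-5*t), -2*t*exp(-5*t), 2*t^2*exp(-5*t) - 10*t*exp(-5*t)]
  [3*t^2*exp(-5*t)/2 - 2*t*exp(-5*t), 3*t*exp(-5*t) + exp(-5*t), -3*t^2*exp(-5*t) + 13*t*exp(-5*t)]
  [-t^2*exp(-5*t)/2 + t*exp(-5*t), -t*exp(-5*t), t^2*exp(-5*t) - 5*t*exp(-5*t) + exp(-5*t)]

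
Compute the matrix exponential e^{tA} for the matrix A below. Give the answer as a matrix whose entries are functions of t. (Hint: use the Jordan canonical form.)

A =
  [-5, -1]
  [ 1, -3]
e^{tA} =
  [-t*exp(-4*t) + exp(-4*t), -t*exp(-4*t)]
  [t*exp(-4*t), t*exp(-4*t) + exp(-4*t)]

Strategy: write A = P · J · P⁻¹ where J is a Jordan canonical form, so e^{tA} = P · e^{tJ} · P⁻¹, and e^{tJ} can be computed block-by-block.

A has Jordan form
J =
  [-4,  1]
  [ 0, -4]
(up to reordering of blocks).

Per-block formulas:
  For a 2×2 Jordan block J_2(-4): exp(t · J_2(-4)) = e^(-4t)·(I + t·N), where N is the 2×2 nilpotent shift.

After assembling e^{tJ} and conjugating by P, we get:

e^{tA} =
  [-t*exp(-4*t) + exp(-4*t), -t*exp(-4*t)]
  [t*exp(-4*t), t*exp(-4*t) + exp(-4*t)]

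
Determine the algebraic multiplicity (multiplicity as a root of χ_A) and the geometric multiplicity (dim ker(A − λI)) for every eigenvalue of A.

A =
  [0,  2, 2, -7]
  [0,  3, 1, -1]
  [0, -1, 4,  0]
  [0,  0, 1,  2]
λ = 0: alg = 1, geom = 1; λ = 3: alg = 3, geom = 1

Step 1 — factor the characteristic polynomial to read off the algebraic multiplicities:
  χ_A(x) = x*(x - 3)^3

Step 2 — compute geometric multiplicities via the rank-nullity identity g(λ) = n − rank(A − λI):
  rank(A − (0)·I) = 3, so dim ker(A − (0)·I) = n − 3 = 1
  rank(A − (3)·I) = 3, so dim ker(A − (3)·I) = n − 3 = 1

Summary:
  λ = 0: algebraic multiplicity = 1, geometric multiplicity = 1
  λ = 3: algebraic multiplicity = 3, geometric multiplicity = 1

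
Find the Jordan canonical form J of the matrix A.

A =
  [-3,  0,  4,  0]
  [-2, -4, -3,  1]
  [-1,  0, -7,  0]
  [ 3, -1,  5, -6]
J_2(-5) ⊕ J_2(-5)

The characteristic polynomial is
  det(x·I − A) = x^4 + 20*x^3 + 150*x^2 + 500*x + 625 = (x + 5)^4

Eigenvalues and multiplicities (the geometric multiplicity of λ is n − rank(A − λI), which equals the number of Jordan blocks for λ):
  λ = -5: algebraic multiplicity = 4, geometric multiplicity = 2

Determining the block sizes for each eigenvalue:
  λ = -5: with am = 4 and gm = 2, the partition is not yet determined (e.g. several partitions of 4 into 2 parts exist). Let N = A − (-5)·I. Computing rank(N^1) = 2, rank(N^2) = 0; the number of blocks of size ≥ j is rank(N^{j−1}) − rank(N^j), giving [2, 2]. So we have 2 block(s) of size 2 → block sizes [2, 2]

Assembling the blocks gives a Jordan form
J =
  [-5,  1,  0,  0]
  [ 0, -5,  0,  0]
  [ 0,  0, -5,  1]
  [ 0,  0,  0, -5]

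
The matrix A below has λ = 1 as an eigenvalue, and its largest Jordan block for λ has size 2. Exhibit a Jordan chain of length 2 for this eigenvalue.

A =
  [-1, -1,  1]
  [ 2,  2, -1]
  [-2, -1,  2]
A Jordan chain for λ = 1 of length 2:
v_1 = (-2, 2, -2)ᵀ
v_2 = (1, 0, 0)ᵀ

Let N = A − (1)·I. We want v_2 with N^2 v_2 = 0 but N^1 v_2 ≠ 0; then v_{j-1} := N · v_j for j = 2, …, 2.

Pick v_2 = (1, 0, 0)ᵀ.
Then v_1 = N · v_2 = (-2, 2, -2)ᵀ.

Sanity check: (A − (1)·I) v_1 = (0, 0, 0)ᵀ = 0. ✓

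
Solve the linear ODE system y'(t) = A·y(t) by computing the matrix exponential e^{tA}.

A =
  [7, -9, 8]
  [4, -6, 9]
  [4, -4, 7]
e^{tA} =
  [2*t*exp(5*t) + exp(5*t), -2*t*exp(5*t) - exp(5*t) + exp(-2*t), t*exp(5*t) + exp(5*t) - exp(-2*t)]
  [4*t*exp(5*t), -4*t*exp(5*t) + exp(-2*t), 2*t*exp(5*t) + exp(5*t) - exp(-2*t)]
  [4*t*exp(5*t), -4*t*exp(5*t), 2*t*exp(5*t) + exp(5*t)]

Strategy: write A = P · J · P⁻¹ where J is a Jordan canonical form, so e^{tA} = P · e^{tJ} · P⁻¹, and e^{tJ} can be computed block-by-block.

A has Jordan form
J =
  [-2, 0, 0]
  [ 0, 5, 1]
  [ 0, 0, 5]
(up to reordering of blocks).

Per-block formulas:
  For a 2×2 Jordan block J_2(5): exp(t · J_2(5)) = e^(5t)·(I + t·N), where N is the 2×2 nilpotent shift.
  For a 1×1 block at λ = -2: exp(t · [-2]) = [e^(-2t)].

After assembling e^{tJ} and conjugating by P, we get:

e^{tA} =
  [2*t*exp(5*t) + exp(5*t), -2*t*exp(5*t) - exp(5*t) + exp(-2*t), t*exp(5*t) + exp(5*t) - exp(-2*t)]
  [4*t*exp(5*t), -4*t*exp(5*t) + exp(-2*t), 2*t*exp(5*t) + exp(5*t) - exp(-2*t)]
  [4*t*exp(5*t), -4*t*exp(5*t), 2*t*exp(5*t) + exp(5*t)]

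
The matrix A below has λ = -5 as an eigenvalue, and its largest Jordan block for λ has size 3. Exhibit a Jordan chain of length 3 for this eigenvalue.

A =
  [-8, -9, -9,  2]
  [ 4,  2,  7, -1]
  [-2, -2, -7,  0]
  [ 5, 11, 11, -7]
A Jordan chain for λ = -5 of length 3:
v_1 = (1, -3, 2, -3)ᵀ
v_2 = (-3, 4, -2, 5)ᵀ
v_3 = (1, 0, 0, 0)ᵀ

Let N = A − (-5)·I. We want v_3 with N^3 v_3 = 0 but N^2 v_3 ≠ 0; then v_{j-1} := N · v_j for j = 3, …, 2.

Pick v_3 = (1, 0, 0, 0)ᵀ.
Then v_2 = N · v_3 = (-3, 4, -2, 5)ᵀ.
Then v_1 = N · v_2 = (1, -3, 2, -3)ᵀ.

Sanity check: (A − (-5)·I) v_1 = (0, 0, 0, 0)ᵀ = 0. ✓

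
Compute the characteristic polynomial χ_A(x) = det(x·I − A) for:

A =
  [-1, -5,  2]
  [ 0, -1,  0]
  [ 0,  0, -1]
x^3 + 3*x^2 + 3*x + 1

Expanding det(x·I − A) (e.g. by cofactor expansion or by noting that A is similar to its Jordan form J, which has the same characteristic polynomial as A) gives
  χ_A(x) = x^3 + 3*x^2 + 3*x + 1
which factors as (x + 1)^3. The eigenvalues (with algebraic multiplicities) are λ = -1 with multiplicity 3.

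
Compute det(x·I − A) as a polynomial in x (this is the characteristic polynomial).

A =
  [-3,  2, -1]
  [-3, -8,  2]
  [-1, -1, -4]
x^3 + 15*x^2 + 75*x + 125

Expanding det(x·I − A) (e.g. by cofactor expansion or by noting that A is similar to its Jordan form J, which has the same characteristic polynomial as A) gives
  χ_A(x) = x^3 + 15*x^2 + 75*x + 125
which factors as (x + 5)^3. The eigenvalues (with algebraic multiplicities) are λ = -5 with multiplicity 3.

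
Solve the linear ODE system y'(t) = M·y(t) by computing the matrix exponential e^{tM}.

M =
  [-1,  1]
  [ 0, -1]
e^{tM} =
  [exp(-t), t*exp(-t)]
  [0, exp(-t)]

Strategy: write M = P · J · P⁻¹ where J is a Jordan canonical form, so e^{tM} = P · e^{tJ} · P⁻¹, and e^{tJ} can be computed block-by-block.

M has Jordan form
J =
  [-1,  1]
  [ 0, -1]
(up to reordering of blocks).

Per-block formulas:
  For a 2×2 Jordan block J_2(-1): exp(t · J_2(-1)) = e^(-1t)·(I + t·N), where N is the 2×2 nilpotent shift.

After assembling e^{tJ} and conjugating by P, we get:

e^{tM} =
  [exp(-t), t*exp(-t)]
  [0, exp(-t)]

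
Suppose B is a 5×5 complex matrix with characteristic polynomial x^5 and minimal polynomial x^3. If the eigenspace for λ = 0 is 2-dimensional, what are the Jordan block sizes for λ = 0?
Block sizes for λ = 0: [3, 2]

Step 1 — from the characteristic polynomial, algebraic multiplicity of λ = 0 is 5. From dim ker(B − (0)·I) = 2, there are exactly 2 Jordan blocks for λ = 0.
Step 2 — from the minimal polynomial, the factor (x − 0)^3 tells us the largest block for λ = 0 has size 3.
Step 3 — with total size 5, 2 blocks, and largest block 3, the block sizes (in nonincreasing order) are [3, 2].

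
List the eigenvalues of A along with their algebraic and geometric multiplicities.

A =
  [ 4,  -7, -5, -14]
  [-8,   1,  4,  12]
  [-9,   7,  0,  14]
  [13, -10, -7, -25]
λ = -5: alg = 4, geom = 2

Step 1 — factor the characteristic polynomial to read off the algebraic multiplicities:
  χ_A(x) = (x + 5)^4

Step 2 — compute geometric multiplicities via the rank-nullity identity g(λ) = n − rank(A − λI):
  rank(A − (-5)·I) = 2, so dim ker(A − (-5)·I) = n − 2 = 2

Summary:
  λ = -5: algebraic multiplicity = 4, geometric multiplicity = 2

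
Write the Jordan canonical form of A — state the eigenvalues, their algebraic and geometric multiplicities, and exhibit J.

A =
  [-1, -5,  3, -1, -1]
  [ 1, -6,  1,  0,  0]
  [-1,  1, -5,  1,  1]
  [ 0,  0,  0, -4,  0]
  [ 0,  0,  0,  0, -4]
J_3(-4) ⊕ J_1(-4) ⊕ J_1(-4)

The characteristic polynomial is
  det(x·I − A) = x^5 + 20*x^4 + 160*x^3 + 640*x^2 + 1280*x + 1024 = (x + 4)^5

Eigenvalues and multiplicities (the geometric multiplicity of λ is n − rank(A − λI), which equals the number of Jordan blocks for λ):
  λ = -4: algebraic multiplicity = 5, geometric multiplicity = 3

Determining the block sizes for each eigenvalue:
  λ = -4: with am = 5 and gm = 3, the partition is not yet determined (e.g. several partitions of 5 into 3 parts exist). Let N = A − (-4)·I. Computing rank(N^1) = 2, rank(N^2) = 1, rank(N^3) = 0; the number of blocks of size ≥ j is rank(N^{j−1}) − rank(N^j), giving [3, 1, 1]. So we have 1 block(s) of size 3, 2 block(s) of size 1 → block sizes [3, 1, 1]

Assembling the blocks gives a Jordan form
J =
  [-4,  1,  0,  0,  0]
  [ 0, -4,  1,  0,  0]
  [ 0,  0, -4,  0,  0]
  [ 0,  0,  0, -4,  0]
  [ 0,  0,  0,  0, -4]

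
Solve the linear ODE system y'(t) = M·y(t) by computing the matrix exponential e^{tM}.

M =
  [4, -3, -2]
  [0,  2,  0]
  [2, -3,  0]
e^{tM} =
  [2*t*exp(2*t) + exp(2*t), -3*t*exp(2*t), -2*t*exp(2*t)]
  [0, exp(2*t), 0]
  [2*t*exp(2*t), -3*t*exp(2*t), -2*t*exp(2*t) + exp(2*t)]

Strategy: write M = P · J · P⁻¹ where J is a Jordan canonical form, so e^{tM} = P · e^{tJ} · P⁻¹, and e^{tJ} can be computed block-by-block.

M has Jordan form
J =
  [2, 1, 0]
  [0, 2, 0]
  [0, 0, 2]
(up to reordering of blocks).

Per-block formulas:
  For a 1×1 block at λ = 2: exp(t · [2]) = [e^(2t)].
  For a 2×2 Jordan block J_2(2): exp(t · J_2(2)) = e^(2t)·(I + t·N), where N is the 2×2 nilpotent shift.

After assembling e^{tJ} and conjugating by P, we get:

e^{tM} =
  [2*t*exp(2*t) + exp(2*t), -3*t*exp(2*t), -2*t*exp(2*t)]
  [0, exp(2*t), 0]
  [2*t*exp(2*t), -3*t*exp(2*t), -2*t*exp(2*t) + exp(2*t)]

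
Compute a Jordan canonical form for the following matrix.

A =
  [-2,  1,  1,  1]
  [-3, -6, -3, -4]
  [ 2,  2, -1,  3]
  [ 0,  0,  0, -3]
J_2(-3) ⊕ J_2(-3)

The characteristic polynomial is
  det(x·I − A) = x^4 + 12*x^3 + 54*x^2 + 108*x + 81 = (x + 3)^4

Eigenvalues and multiplicities (the geometric multiplicity of λ is n − rank(A − λI), which equals the number of Jordan blocks for λ):
  λ = -3: algebraic multiplicity = 4, geometric multiplicity = 2

Determining the block sizes for each eigenvalue:
  λ = -3: with am = 4 and gm = 2, the partition is not yet determined (e.g. several partitions of 4 into 2 parts exist). Let N = A − (-3)·I. Computing rank(N^1) = 2, rank(N^2) = 0; the number of blocks of size ≥ j is rank(N^{j−1}) − rank(N^j), giving [2, 2]. So we have 2 block(s) of size 2 → block sizes [2, 2]

Assembling the blocks gives a Jordan form
J =
  [-3,  1,  0,  0]
  [ 0, -3,  0,  0]
  [ 0,  0, -3,  1]
  [ 0,  0,  0, -3]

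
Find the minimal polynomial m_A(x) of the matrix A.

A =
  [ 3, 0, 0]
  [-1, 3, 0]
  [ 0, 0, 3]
x^2 - 6*x + 9

The characteristic polynomial is χ_A(x) = (x - 3)^3, so the eigenvalues are known. The minimal polynomial is
  m_A(x) = Π_λ (x − λ)^{k_λ}
where k_λ is the size of the *largest* Jordan block for λ (equivalently, the smallest k with (A − λI)^k v = 0 for every generalised eigenvector v of λ).

  λ = 3: largest Jordan block has size 2, contributing (x − 3)^2

So m_A(x) = (x - 3)^2 = x^2 - 6*x + 9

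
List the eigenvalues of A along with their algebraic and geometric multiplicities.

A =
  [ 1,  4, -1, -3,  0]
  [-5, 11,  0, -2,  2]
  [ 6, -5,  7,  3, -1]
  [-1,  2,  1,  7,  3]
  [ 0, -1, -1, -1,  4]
λ = 6: alg = 5, geom = 2

Step 1 — factor the characteristic polynomial to read off the algebraic multiplicities:
  χ_A(x) = (x - 6)^5

Step 2 — compute geometric multiplicities via the rank-nullity identity g(λ) = n − rank(A − λI):
  rank(A − (6)·I) = 3, so dim ker(A − (6)·I) = n − 3 = 2

Summary:
  λ = 6: algebraic multiplicity = 5, geometric multiplicity = 2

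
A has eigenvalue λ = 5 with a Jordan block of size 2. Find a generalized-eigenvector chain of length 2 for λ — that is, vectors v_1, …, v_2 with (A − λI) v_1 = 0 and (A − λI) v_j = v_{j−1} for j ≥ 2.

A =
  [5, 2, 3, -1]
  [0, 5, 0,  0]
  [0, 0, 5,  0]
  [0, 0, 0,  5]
A Jordan chain for λ = 5 of length 2:
v_1 = (2, 0, 0, 0)ᵀ
v_2 = (0, 1, 0, 0)ᵀ

Let N = A − (5)·I. We want v_2 with N^2 v_2 = 0 but N^1 v_2 ≠ 0; then v_{j-1} := N · v_j for j = 2, …, 2.

Pick v_2 = (0, 1, 0, 0)ᵀ.
Then v_1 = N · v_2 = (2, 0, 0, 0)ᵀ.

Sanity check: (A − (5)·I) v_1 = (0, 0, 0, 0)ᵀ = 0. ✓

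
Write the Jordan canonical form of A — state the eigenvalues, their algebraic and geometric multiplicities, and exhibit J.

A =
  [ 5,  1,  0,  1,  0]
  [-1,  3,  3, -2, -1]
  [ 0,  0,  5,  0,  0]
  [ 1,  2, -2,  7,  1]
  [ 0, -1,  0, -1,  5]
J_3(5) ⊕ J_2(5)

The characteristic polynomial is
  det(x·I − A) = x^5 - 25*x^4 + 250*x^3 - 1250*x^2 + 3125*x - 3125 = (x - 5)^5

Eigenvalues and multiplicities (the geometric multiplicity of λ is n − rank(A − λI), which equals the number of Jordan blocks for λ):
  λ = 5: algebraic multiplicity = 5, geometric multiplicity = 2

Determining the block sizes for each eigenvalue:
  λ = 5: with am = 5 and gm = 2, the partition is not yet determined (e.g. several partitions of 5 into 2 parts exist). Let N = A − (5)·I. Computing rank(N^1) = 3, rank(N^2) = 1, rank(N^3) = 0; the number of blocks of size ≥ j is rank(N^{j−1}) − rank(N^j), giving [2, 2, 1]. So we have 1 block(s) of size 3, 1 block(s) of size 2 → block sizes [3, 2]

Assembling the blocks gives a Jordan form
J =
  [5, 1, 0, 0, 0]
  [0, 5, 1, 0, 0]
  [0, 0, 5, 0, 0]
  [0, 0, 0, 5, 1]
  [0, 0, 0, 0, 5]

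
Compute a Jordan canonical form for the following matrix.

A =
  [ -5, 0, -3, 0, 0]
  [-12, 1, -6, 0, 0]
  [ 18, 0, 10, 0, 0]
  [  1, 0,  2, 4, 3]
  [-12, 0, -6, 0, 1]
J_1(1) ⊕ J_1(1) ⊕ J_1(1) ⊕ J_2(4)

The characteristic polynomial is
  det(x·I − A) = x^5 - 11*x^4 + 43*x^3 - 73*x^2 + 56*x - 16 = (x - 4)^2*(x - 1)^3

Eigenvalues and multiplicities (the geometric multiplicity of λ is n − rank(A − λI), which equals the number of Jordan blocks for λ):
  λ = 1: algebraic multiplicity = 3, geometric multiplicity = 3
  λ = 4: algebraic multiplicity = 2, geometric multiplicity = 1

Determining the block sizes for each eigenvalue:
  λ = 1: gm = am = 3, so every block has size 1 → block sizes [1, 1, 1]
  λ = 4: one block (gm = 1), so the single block has size am = 2 → block sizes [2]

Assembling the blocks gives a Jordan form
J =
  [1, 0, 0, 0, 0]
  [0, 1, 0, 0, 0]
  [0, 0, 1, 0, 0]
  [0, 0, 0, 4, 1]
  [0, 0, 0, 0, 4]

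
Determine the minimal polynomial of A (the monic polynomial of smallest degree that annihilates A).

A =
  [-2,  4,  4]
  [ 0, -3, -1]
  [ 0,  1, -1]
x^2 + 4*x + 4

The characteristic polynomial is χ_A(x) = (x + 2)^3, so the eigenvalues are known. The minimal polynomial is
  m_A(x) = Π_λ (x − λ)^{k_λ}
where k_λ is the size of the *largest* Jordan block for λ (equivalently, the smallest k with (A − λI)^k v = 0 for every generalised eigenvector v of λ).

  λ = -2: largest Jordan block has size 2, contributing (x + 2)^2

So m_A(x) = (x + 2)^2 = x^2 + 4*x + 4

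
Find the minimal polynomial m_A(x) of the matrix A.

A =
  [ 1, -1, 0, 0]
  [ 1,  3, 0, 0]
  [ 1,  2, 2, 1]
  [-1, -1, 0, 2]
x^2 - 4*x + 4

The characteristic polynomial is χ_A(x) = (x - 2)^4, so the eigenvalues are known. The minimal polynomial is
  m_A(x) = Π_λ (x − λ)^{k_λ}
where k_λ is the size of the *largest* Jordan block for λ (equivalently, the smallest k with (A − λI)^k v = 0 for every generalised eigenvector v of λ).

  λ = 2: largest Jordan block has size 2, contributing (x − 2)^2

So m_A(x) = (x - 2)^2 = x^2 - 4*x + 4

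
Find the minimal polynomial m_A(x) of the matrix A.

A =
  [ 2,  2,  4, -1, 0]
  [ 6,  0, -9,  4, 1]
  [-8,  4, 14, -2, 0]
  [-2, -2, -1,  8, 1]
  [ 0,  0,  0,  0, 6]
x^3 - 18*x^2 + 108*x - 216

The characteristic polynomial is χ_A(x) = (x - 6)^5, so the eigenvalues are known. The minimal polynomial is
  m_A(x) = Π_λ (x − λ)^{k_λ}
where k_λ is the size of the *largest* Jordan block for λ (equivalently, the smallest k with (A − λI)^k v = 0 for every generalised eigenvector v of λ).

  λ = 6: largest Jordan block has size 3, contributing (x − 6)^3

So m_A(x) = (x - 6)^3 = x^3 - 18*x^2 + 108*x - 216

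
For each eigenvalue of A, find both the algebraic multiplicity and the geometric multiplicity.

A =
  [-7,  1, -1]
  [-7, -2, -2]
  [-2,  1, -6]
λ = -5: alg = 3, geom = 1

Step 1 — factor the characteristic polynomial to read off the algebraic multiplicities:
  χ_A(x) = (x + 5)^3

Step 2 — compute geometric multiplicities via the rank-nullity identity g(λ) = n − rank(A − λI):
  rank(A − (-5)·I) = 2, so dim ker(A − (-5)·I) = n − 2 = 1

Summary:
  λ = -5: algebraic multiplicity = 3, geometric multiplicity = 1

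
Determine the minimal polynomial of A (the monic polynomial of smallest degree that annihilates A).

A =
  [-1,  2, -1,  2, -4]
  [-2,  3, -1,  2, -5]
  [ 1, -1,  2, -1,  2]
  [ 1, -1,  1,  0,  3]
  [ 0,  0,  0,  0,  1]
x^3 - 3*x^2 + 3*x - 1

The characteristic polynomial is χ_A(x) = (x - 1)^5, so the eigenvalues are known. The minimal polynomial is
  m_A(x) = Π_λ (x − λ)^{k_λ}
where k_λ is the size of the *largest* Jordan block for λ (equivalently, the smallest k with (A − λI)^k v = 0 for every generalised eigenvector v of λ).

  λ = 1: largest Jordan block has size 3, contributing (x − 1)^3

So m_A(x) = (x - 1)^3 = x^3 - 3*x^2 + 3*x - 1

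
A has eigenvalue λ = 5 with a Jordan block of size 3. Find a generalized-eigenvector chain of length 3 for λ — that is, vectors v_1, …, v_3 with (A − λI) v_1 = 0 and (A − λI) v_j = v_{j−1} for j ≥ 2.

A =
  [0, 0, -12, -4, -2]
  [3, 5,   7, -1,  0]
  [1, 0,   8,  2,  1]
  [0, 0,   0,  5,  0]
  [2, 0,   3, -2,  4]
A Jordan chain for λ = 5 of length 3:
v_1 = (0, -1, 0, 0, 0)ᵀ
v_2 = (2, -1, -1, 0, 1)ᵀ
v_3 = (2, 0, -1, 0, 0)ᵀ

Let N = A − (5)·I. We want v_3 with N^3 v_3 = 0 but N^2 v_3 ≠ 0; then v_{j-1} := N · v_j for j = 3, …, 2.

Pick v_3 = (2, 0, -1, 0, 0)ᵀ.
Then v_2 = N · v_3 = (2, -1, -1, 0, 1)ᵀ.
Then v_1 = N · v_2 = (0, -1, 0, 0, 0)ᵀ.

Sanity check: (A − (5)·I) v_1 = (0, 0, 0, 0, 0)ᵀ = 0. ✓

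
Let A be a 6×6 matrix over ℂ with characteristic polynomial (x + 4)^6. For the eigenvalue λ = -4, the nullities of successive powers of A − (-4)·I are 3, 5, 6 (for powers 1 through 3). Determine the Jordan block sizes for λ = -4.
Block sizes for λ = -4: [3, 2, 1]

From the dimensions of kernels of powers, the number of Jordan blocks of size at least j is d_j − d_{j−1} where d_j = dim ker(N^j) (with d_0 = 0). Computing the differences gives [3, 2, 1].
The number of blocks of size exactly k is (#blocks of size ≥ k) − (#blocks of size ≥ k + 1), so the partition is: 1 block(s) of size 1, 1 block(s) of size 2, 1 block(s) of size 3.
In nonincreasing order the block sizes are [3, 2, 1].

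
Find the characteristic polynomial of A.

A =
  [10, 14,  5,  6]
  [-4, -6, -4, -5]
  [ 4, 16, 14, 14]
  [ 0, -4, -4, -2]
x^4 - 16*x^3 + 96*x^2 - 256*x + 256

Expanding det(x·I − A) (e.g. by cofactor expansion or by noting that A is similar to its Jordan form J, which has the same characteristic polynomial as A) gives
  χ_A(x) = x^4 - 16*x^3 + 96*x^2 - 256*x + 256
which factors as (x - 4)^4. The eigenvalues (with algebraic multiplicities) are λ = 4 with multiplicity 4.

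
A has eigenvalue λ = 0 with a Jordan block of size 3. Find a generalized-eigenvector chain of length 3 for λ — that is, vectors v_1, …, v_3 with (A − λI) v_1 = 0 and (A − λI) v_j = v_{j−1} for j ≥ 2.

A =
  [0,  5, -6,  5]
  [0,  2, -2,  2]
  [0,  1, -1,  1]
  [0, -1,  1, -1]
A Jordan chain for λ = 0 of length 3:
v_1 = (-1, 0, 0, 0)ᵀ
v_2 = (5, 2, 1, -1)ᵀ
v_3 = (0, 1, 0, 0)ᵀ

Let N = A − (0)·I. We want v_3 with N^3 v_3 = 0 but N^2 v_3 ≠ 0; then v_{j-1} := N · v_j for j = 3, …, 2.

Pick v_3 = (0, 1, 0, 0)ᵀ.
Then v_2 = N · v_3 = (5, 2, 1, -1)ᵀ.
Then v_1 = N · v_2 = (-1, 0, 0, 0)ᵀ.

Sanity check: (A − (0)·I) v_1 = (0, 0, 0, 0)ᵀ = 0. ✓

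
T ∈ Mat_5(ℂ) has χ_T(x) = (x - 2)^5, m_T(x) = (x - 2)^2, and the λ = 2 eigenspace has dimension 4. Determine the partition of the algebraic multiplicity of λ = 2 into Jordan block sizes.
Block sizes for λ = 2: [2, 1, 1, 1]

Step 1 — from the characteristic polynomial, algebraic multiplicity of λ = 2 is 5. From dim ker(T − (2)·I) = 4, there are exactly 4 Jordan blocks for λ = 2.
Step 2 — from the minimal polynomial, the factor (x − 2)^2 tells us the largest block for λ = 2 has size 2.
Step 3 — with total size 5, 4 blocks, and largest block 2, the block sizes (in nonincreasing order) are [2, 1, 1, 1].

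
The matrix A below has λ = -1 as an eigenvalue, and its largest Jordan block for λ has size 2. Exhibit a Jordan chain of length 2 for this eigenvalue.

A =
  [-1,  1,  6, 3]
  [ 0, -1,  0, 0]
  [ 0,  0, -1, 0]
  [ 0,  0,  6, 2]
A Jordan chain for λ = -1 of length 2:
v_1 = (1, 0, 0, 0)ᵀ
v_2 = (0, 1, 0, 0)ᵀ

Let N = A − (-1)·I. We want v_2 with N^2 v_2 = 0 but N^1 v_2 ≠ 0; then v_{j-1} := N · v_j for j = 2, …, 2.

Pick v_2 = (0, 1, 0, 0)ᵀ.
Then v_1 = N · v_2 = (1, 0, 0, 0)ᵀ.

Sanity check: (A − (-1)·I) v_1 = (0, 0, 0, 0)ᵀ = 0. ✓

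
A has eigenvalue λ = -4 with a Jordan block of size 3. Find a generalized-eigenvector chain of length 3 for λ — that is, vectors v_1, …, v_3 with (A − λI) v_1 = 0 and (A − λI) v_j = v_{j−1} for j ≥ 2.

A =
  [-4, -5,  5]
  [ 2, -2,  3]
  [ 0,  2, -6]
A Jordan chain for λ = -4 of length 3:
v_1 = (-10, 4, 4)ᵀ
v_2 = (0, 2, 0)ᵀ
v_3 = (1, 0, 0)ᵀ

Let N = A − (-4)·I. We want v_3 with N^3 v_3 = 0 but N^2 v_3 ≠ 0; then v_{j-1} := N · v_j for j = 3, …, 2.

Pick v_3 = (1, 0, 0)ᵀ.
Then v_2 = N · v_3 = (0, 2, 0)ᵀ.
Then v_1 = N · v_2 = (-10, 4, 4)ᵀ.

Sanity check: (A − (-4)·I) v_1 = (0, 0, 0)ᵀ = 0. ✓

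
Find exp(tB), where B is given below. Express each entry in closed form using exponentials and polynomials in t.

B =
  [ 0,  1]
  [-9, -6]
e^{tB} =
  [3*t*exp(-3*t) + exp(-3*t), t*exp(-3*t)]
  [-9*t*exp(-3*t), -3*t*exp(-3*t) + exp(-3*t)]

Strategy: write B = P · J · P⁻¹ where J is a Jordan canonical form, so e^{tB} = P · e^{tJ} · P⁻¹, and e^{tJ} can be computed block-by-block.

B has Jordan form
J =
  [-3,  1]
  [ 0, -3]
(up to reordering of blocks).

Per-block formulas:
  For a 2×2 Jordan block J_2(-3): exp(t · J_2(-3)) = e^(-3t)·(I + t·N), where N is the 2×2 nilpotent shift.

After assembling e^{tJ} and conjugating by P, we get:

e^{tB} =
  [3*t*exp(-3*t) + exp(-3*t), t*exp(-3*t)]
  [-9*t*exp(-3*t), -3*t*exp(-3*t) + exp(-3*t)]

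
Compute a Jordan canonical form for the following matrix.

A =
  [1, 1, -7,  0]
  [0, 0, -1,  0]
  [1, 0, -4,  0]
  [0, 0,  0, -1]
J_3(-1) ⊕ J_1(-1)

The characteristic polynomial is
  det(x·I − A) = x^4 + 4*x^3 + 6*x^2 + 4*x + 1 = (x + 1)^4

Eigenvalues and multiplicities (the geometric multiplicity of λ is n − rank(A − λI), which equals the number of Jordan blocks for λ):
  λ = -1: algebraic multiplicity = 4, geometric multiplicity = 2

Determining the block sizes for each eigenvalue:
  λ = -1: with am = 4 and gm = 2, the partition is not yet determined (e.g. several partitions of 4 into 2 parts exist). Let N = A − (-1)·I. Computing rank(N^1) = 2, rank(N^2) = 1, rank(N^3) = 0; the number of blocks of size ≥ j is rank(N^{j−1}) − rank(N^j), giving [2, 1, 1]. So we have 1 block(s) of size 3, 1 block(s) of size 1 → block sizes [3, 1]

Assembling the blocks gives a Jordan form
J =
  [-1,  1,  0,  0]
  [ 0, -1,  1,  0]
  [ 0,  0, -1,  0]
  [ 0,  0,  0, -1]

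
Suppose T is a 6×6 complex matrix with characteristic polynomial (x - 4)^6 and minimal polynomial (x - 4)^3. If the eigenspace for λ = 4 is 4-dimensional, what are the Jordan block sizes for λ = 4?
Block sizes for λ = 4: [3, 1, 1, 1]

Step 1 — from the characteristic polynomial, algebraic multiplicity of λ = 4 is 6. From dim ker(T − (4)·I) = 4, there are exactly 4 Jordan blocks for λ = 4.
Step 2 — from the minimal polynomial, the factor (x − 4)^3 tells us the largest block for λ = 4 has size 3.
Step 3 — with total size 6, 4 blocks, and largest block 3, the block sizes (in nonincreasing order) are [3, 1, 1, 1].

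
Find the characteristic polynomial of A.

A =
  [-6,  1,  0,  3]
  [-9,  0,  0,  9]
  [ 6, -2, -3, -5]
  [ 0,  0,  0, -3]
x^4 + 12*x^3 + 54*x^2 + 108*x + 81

Expanding det(x·I − A) (e.g. by cofactor expansion or by noting that A is similar to its Jordan form J, which has the same characteristic polynomial as A) gives
  χ_A(x) = x^4 + 12*x^3 + 54*x^2 + 108*x + 81
which factors as (x + 3)^4. The eigenvalues (with algebraic multiplicities) are λ = -3 with multiplicity 4.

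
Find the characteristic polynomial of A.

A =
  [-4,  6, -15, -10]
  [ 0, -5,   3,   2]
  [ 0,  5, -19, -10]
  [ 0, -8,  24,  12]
x^4 + 16*x^3 + 96*x^2 + 256*x + 256

Expanding det(x·I − A) (e.g. by cofactor expansion or by noting that A is similar to its Jordan form J, which has the same characteristic polynomial as A) gives
  χ_A(x) = x^4 + 16*x^3 + 96*x^2 + 256*x + 256
which factors as (x + 4)^4. The eigenvalues (with algebraic multiplicities) are λ = -4 with multiplicity 4.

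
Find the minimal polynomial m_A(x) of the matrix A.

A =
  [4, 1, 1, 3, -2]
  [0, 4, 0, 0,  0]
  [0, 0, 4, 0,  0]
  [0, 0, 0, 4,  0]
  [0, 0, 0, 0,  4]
x^2 - 8*x + 16

The characteristic polynomial is χ_A(x) = (x - 4)^5, so the eigenvalues are known. The minimal polynomial is
  m_A(x) = Π_λ (x − λ)^{k_λ}
where k_λ is the size of the *largest* Jordan block for λ (equivalently, the smallest k with (A − λI)^k v = 0 for every generalised eigenvector v of λ).

  λ = 4: largest Jordan block has size 2, contributing (x − 4)^2

So m_A(x) = (x - 4)^2 = x^2 - 8*x + 16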